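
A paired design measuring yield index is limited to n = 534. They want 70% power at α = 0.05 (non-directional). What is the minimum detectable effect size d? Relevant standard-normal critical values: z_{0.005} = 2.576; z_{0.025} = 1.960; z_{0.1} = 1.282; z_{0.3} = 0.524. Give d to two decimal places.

d_min ≈ 0.11

For a single sample (or paired design) of n = 534: d_min = (z_{α/2} + z_β)/√n.
z-sum = 1.960 + 0.524 = 2.484.
d_min = 2.484 / √534 = 2.484 / 23.108 = 0.107.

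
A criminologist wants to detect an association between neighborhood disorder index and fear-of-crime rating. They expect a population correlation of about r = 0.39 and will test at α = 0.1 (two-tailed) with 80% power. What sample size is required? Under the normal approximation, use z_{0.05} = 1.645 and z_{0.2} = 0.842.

n = 40

Fisher's z: C = ½·ln((1+r)/(1−r)) = ½·ln(2.2787) = 0.4118.
n = ((z_{α/2} + z_β)/C)² + 3.
(1.645 + 0.842) / 0.4118 = 2.487 / 0.4118 = 6.039.
n = 6.039² + 3 = 36.47 + 3 = 39.5.
Round up.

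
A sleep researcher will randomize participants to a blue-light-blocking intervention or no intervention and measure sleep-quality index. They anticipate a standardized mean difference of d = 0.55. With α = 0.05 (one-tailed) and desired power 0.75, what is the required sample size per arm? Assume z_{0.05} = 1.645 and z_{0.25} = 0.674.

For two independent groups with equal n: n = 2·((z_{α} + z_β) / d)².
z_{α} + z_β = 1.645 + 0.674 = 2.319.
n = 2 × (2.319 / 0.55)² = 2 × 4.216² = 2 × 17.78 = 35.6.
Round up to the next whole participant.

n = 36 per group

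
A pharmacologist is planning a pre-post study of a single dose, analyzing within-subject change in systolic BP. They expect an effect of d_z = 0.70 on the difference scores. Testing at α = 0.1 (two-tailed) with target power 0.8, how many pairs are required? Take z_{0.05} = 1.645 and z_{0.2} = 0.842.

n = 13 pairs

For a paired (one-sample on differences) test: n = ((z_{α/2} + z_β) / d)².
z_{α/2} + z_β = 1.645 + 0.842 = 2.487.
n = (2.487 / 0.70)² = 3.553² = 12.62.
Round up.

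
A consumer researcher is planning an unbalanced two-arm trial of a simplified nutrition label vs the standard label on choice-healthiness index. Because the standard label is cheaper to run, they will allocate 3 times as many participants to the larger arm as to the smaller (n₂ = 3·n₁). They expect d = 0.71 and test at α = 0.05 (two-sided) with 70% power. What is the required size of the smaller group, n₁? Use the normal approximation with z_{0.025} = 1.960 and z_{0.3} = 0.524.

With allocation ratio k = n₂/n₁ = 3, Var(x̄₁−x̄₂) = σ²(1/n₁ + 1/(k·n₁)) = σ²·(k+1)/(k·n₁).
So n₁ = (1 + 1/k)·((z_{α/2} + z_β)/d)² = 1.333 × (2.484/0.71)².
n₁ = 1.333 × 12.24 = 16.3.
Round up: n₁ = 17, giving n₂ = 3 × 17 = 51.

n₁ = 17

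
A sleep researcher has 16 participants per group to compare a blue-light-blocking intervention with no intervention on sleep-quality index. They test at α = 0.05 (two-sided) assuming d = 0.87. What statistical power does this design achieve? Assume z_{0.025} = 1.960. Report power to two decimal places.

power ≈ 0.69

For two equal groups, power = Φ(d·√(n/2) − z_{α/2}).
d·√(n/2) = 0.87 × √(16/2) = 0.87 × 2.828 = 2.461.
z_β = 2.461 − 1.960 = 0.501.
Power = Φ(0.501) = 0.692.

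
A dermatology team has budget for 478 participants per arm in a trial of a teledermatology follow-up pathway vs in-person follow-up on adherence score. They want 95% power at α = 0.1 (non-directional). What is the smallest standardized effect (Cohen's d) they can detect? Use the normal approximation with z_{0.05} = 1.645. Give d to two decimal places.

d_min ≈ 0.21

For two independent groups of n = 478 each: d_min = (z_{α/2} + z_β)·√(2/n).
z-sum = 1.645 + 1.645 = 3.290.
d_min = 3.290 × √(2/478) = 3.290 × 0.0647 = 0.213.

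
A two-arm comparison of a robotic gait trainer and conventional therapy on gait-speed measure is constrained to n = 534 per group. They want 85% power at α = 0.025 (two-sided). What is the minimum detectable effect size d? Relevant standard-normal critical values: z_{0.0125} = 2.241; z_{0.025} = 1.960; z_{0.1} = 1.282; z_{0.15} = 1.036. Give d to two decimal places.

For two independent groups of n = 534 each: d_min = (z_{α/2} + z_β)·√(2/n).
z-sum = 2.241 + 1.036 = 3.277.
d_min = 3.277 × √(2/534) = 3.277 × 0.0612 = 0.201.

d_min ≈ 0.20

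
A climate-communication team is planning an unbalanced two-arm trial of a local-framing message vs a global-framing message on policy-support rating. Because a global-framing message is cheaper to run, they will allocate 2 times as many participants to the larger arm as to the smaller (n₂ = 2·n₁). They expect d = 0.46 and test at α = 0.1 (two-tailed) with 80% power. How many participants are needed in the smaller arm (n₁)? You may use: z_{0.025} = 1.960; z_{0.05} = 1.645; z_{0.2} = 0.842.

n₁ = 44

With allocation ratio k = n₂/n₁ = 2, Var(x̄₁−x̄₂) = σ²(1/n₁ + 1/(k·n₁)) = σ²·(k+1)/(k·n₁).
So n₁ = (1 + 1/k)·((z_{α/2} + z_β)/d)² = 1.500 × (2.487/0.46)².
n₁ = 1.500 × 29.23 = 43.8.
Round up: n₁ = 44, giving n₂ = 2 × 44 = 88.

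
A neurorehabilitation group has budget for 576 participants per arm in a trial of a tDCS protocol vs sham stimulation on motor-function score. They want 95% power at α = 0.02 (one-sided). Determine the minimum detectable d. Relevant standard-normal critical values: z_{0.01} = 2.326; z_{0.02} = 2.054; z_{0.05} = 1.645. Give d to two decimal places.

d_min ≈ 0.22

For two independent groups of n = 576 each: d_min = (z_{α} + z_β)·√(2/n).
z-sum = 2.054 + 1.645 = 3.699.
d_min = 3.699 × √(2/576) = 3.699 × 0.0589 = 0.218.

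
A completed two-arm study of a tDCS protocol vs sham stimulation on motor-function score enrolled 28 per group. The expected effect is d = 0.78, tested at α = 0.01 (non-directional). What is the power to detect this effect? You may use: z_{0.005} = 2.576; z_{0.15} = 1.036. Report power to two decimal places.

power ≈ 0.63

For two equal groups, power = Φ(d·√(n/2) − z_{α/2}).
d·√(n/2) = 0.78 × √(28/2) = 0.78 × 3.742 = 2.918.
z_β = 2.918 − 2.576 = 0.342.
Power = Φ(0.342) = 0.634.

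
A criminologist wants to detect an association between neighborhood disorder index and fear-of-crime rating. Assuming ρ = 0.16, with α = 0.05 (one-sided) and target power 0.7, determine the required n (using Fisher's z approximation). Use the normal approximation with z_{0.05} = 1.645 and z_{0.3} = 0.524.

Fisher's z: C = ½·ln((1+r)/(1−r)) = ½·ln(1.3810) = 0.1614.
n = ((z_{α} + z_β)/C)² + 3.
(1.645 + 0.524) / 0.1614 = 2.169 / 0.1614 = 13.439.
n = 13.439² + 3 = 180.60 + 3 = 183.6.
Round up.

n = 184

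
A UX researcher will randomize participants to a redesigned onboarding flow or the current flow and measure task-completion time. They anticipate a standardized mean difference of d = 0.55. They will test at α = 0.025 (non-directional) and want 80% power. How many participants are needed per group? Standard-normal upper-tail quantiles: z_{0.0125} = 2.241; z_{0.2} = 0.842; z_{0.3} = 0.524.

n = 63 per group

For two independent groups with equal n: n = 2·((z_{α/2} + z_β) / d)².
z_{α/2} + z_β = 2.241 + 0.842 = 3.083.
n = 2 × (3.083 / 0.55)² = 2 × 5.605² = 2 × 31.42 = 62.8.
Round up to the next whole participant.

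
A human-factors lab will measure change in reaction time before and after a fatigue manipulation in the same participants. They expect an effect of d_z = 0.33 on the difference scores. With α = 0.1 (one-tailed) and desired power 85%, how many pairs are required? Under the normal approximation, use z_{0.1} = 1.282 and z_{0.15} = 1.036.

For a paired (one-sample on differences) test: n = ((z_{α} + z_β) / d)².
z_{α} + z_β = 1.282 + 1.036 = 2.318.
n = (2.318 / 0.33)² = 7.024² = 49.34.
Round up.

n = 50 pairs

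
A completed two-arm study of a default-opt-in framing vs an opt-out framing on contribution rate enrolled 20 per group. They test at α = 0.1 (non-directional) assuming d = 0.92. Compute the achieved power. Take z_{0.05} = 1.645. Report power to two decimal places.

For two equal groups, power = Φ(d·√(n/2) − z_{α/2}).
d·√(n/2) = 0.92 × √(20/2) = 0.92 × 3.162 = 2.909.
z_β = 2.909 − 1.645 = 1.264.
Power = Φ(1.264) = 0.897.

power ≈ 0.90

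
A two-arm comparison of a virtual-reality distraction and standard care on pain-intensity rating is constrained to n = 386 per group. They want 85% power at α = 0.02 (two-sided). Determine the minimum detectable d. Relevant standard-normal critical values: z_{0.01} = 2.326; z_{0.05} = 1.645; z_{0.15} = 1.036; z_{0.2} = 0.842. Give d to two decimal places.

d_min ≈ 0.24

For two independent groups of n = 386 each: d_min = (z_{α/2} + z_β)·√(2/n).
z-sum = 2.326 + 1.036 = 3.362.
d_min = 3.362 × √(2/386) = 3.362 × 0.0720 = 0.242.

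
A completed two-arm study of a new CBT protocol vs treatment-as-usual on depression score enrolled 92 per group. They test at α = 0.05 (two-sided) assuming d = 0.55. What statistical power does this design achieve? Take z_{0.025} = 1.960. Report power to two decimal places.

power ≈ 0.96

For two equal groups, power = Φ(d·√(n/2) − z_{α/2}).
d·√(n/2) = 0.55 × √(92/2) = 0.55 × 6.782 = 3.730.
z_β = 3.730 − 1.960 = 1.770.
Power = Φ(1.770) = 0.962.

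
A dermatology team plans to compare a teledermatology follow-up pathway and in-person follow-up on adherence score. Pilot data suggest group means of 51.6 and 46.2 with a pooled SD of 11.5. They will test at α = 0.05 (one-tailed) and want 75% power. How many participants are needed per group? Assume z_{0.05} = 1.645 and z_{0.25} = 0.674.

n = 49 per group

Cohen's d = |M₁ − M₂| / SD_pooled = |51.6 − 46.2| / 11.5 = 5.4 / 11.5 = 0.470.
For two independent groups with equal n: n = 2·((z_{α} + z_β) / d)².
z_{α} + z_β = 1.645 + 0.674 = 2.319.
n = 2 × (2.319 / 0.470)² = 2 × 4.934² = 2 × 24.34 = 48.7.
Round up to the next whole participant.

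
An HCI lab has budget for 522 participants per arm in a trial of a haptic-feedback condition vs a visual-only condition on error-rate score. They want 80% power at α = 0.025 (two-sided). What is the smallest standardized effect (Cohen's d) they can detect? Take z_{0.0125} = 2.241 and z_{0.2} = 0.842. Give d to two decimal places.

d_min ≈ 0.19

For two independent groups of n = 522 each: d_min = (z_{α/2} + z_β)·√(2/n).
z-sum = 2.241 + 0.842 = 3.083.
d_min = 3.083 × √(2/522) = 3.083 × 0.0619 = 0.191.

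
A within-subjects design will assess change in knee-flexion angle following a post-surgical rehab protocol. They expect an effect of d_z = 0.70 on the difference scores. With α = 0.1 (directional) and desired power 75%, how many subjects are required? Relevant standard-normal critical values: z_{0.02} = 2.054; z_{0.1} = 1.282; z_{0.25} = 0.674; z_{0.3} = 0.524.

For a paired (one-sample on differences) test: n = ((z_{α} + z_β) / d)².
z_{α} + z_β = 1.282 + 0.674 = 1.956.
n = (1.956 / 0.70)² = 2.794² = 7.81.
Round up.

n = 8 pairs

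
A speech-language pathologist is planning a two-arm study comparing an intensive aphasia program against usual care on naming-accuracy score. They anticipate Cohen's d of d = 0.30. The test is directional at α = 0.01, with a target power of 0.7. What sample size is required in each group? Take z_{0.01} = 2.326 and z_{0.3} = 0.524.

For two independent groups with equal n: n = 2·((z_{α} + z_β) / d)².
z_{α} + z_β = 2.326 + 0.524 = 2.850.
n = 2 × (2.850 / 0.30)² = 2 × 9.500² = 2 × 90.25 = 180.5.
Round up to the next whole participant.

n = 181 per group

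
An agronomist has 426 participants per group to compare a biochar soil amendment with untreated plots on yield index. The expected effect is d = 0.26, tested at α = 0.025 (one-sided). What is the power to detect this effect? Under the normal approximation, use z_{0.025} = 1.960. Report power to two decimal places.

For two equal groups, power = Φ(d·√(n/2) − z_{α}).
d·√(n/2) = 0.26 × √(426/2) = 0.26 × 14.595 = 3.795.
z_β = 3.795 − 1.960 = 1.835.
Power = Φ(1.835) = 0.967.

power ≈ 0.97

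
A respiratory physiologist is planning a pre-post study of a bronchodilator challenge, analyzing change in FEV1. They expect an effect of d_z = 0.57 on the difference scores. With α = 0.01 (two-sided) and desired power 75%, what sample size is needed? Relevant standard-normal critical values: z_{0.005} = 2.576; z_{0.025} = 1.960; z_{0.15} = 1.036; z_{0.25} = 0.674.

n = 33 pairs

For a paired (one-sample on differences) test: n = ((z_{α/2} + z_β) / d)².
z_{α/2} + z_β = 2.576 + 0.674 = 3.250.
n = (3.250 / 0.57)² = 5.702² = 32.51.
Round up.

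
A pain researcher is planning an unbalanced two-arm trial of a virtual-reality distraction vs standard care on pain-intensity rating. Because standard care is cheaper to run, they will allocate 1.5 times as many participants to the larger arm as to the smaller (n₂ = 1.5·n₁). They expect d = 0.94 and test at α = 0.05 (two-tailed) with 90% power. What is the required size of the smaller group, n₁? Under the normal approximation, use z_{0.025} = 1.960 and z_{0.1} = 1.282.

With allocation ratio k = n₂/n₁ = 1.5, Var(x̄₁−x̄₂) = σ²(1/n₁ + 1/(k·n₁)) = σ²·(k+1)/(k·n₁).
So n₁ = (1 + 1/k)·((z_{α/2} + z_β)/d)² = 1.667 × (3.242/0.94)².
n₁ = 1.667 × 11.90 = 19.8.
Round up: n₁ = 20, giving n₂ = 1.5 × 20 = 30.

n₁ = 20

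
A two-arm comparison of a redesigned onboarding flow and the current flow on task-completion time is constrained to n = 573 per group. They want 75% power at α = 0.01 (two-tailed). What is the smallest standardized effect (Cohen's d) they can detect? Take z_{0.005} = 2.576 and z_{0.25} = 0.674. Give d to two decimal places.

d_min ≈ 0.19

For two independent groups of n = 573 each: d_min = (z_{α/2} + z_β)·√(2/n).
z-sum = 2.576 + 0.674 = 3.250.
d_min = 3.250 × √(2/573) = 3.250 × 0.0591 = 0.192.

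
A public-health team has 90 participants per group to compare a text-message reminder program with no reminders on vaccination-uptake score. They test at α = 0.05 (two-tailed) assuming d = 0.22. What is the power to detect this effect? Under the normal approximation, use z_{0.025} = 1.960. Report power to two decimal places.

For two equal groups, power = Φ(d·√(n/2) − z_{α/2}).
d·√(n/2) = 0.22 × √(90/2) = 0.22 × 6.708 = 1.476.
z_β = 1.476 − 1.960 = -0.484.
Power = Φ(-0.484) = 0.314.

power ≈ 0.31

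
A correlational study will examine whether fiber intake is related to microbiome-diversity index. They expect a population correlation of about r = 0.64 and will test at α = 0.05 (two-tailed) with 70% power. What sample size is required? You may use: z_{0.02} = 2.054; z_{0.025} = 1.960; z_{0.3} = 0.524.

Fisher's z: C = ½·ln((1+r)/(1−r)) = ½·ln(4.5556) = 0.7582.
n = ((z_{α/2} + z_β)/C)² + 3.
(1.960 + 0.524) / 0.7582 = 2.484 / 0.7582 = 3.276.
n = 3.276² + 3 = 10.73 + 3 = 13.7.
Round up.

n = 14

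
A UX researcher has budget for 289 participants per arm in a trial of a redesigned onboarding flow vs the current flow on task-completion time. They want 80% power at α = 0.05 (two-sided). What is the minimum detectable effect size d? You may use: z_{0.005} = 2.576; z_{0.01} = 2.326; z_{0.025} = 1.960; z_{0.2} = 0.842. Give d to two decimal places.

For two independent groups of n = 289 each: d_min = (z_{α/2} + z_β)·√(2/n).
z-sum = 1.960 + 0.842 = 2.802.
d_min = 2.802 × √(2/289) = 2.802 × 0.0832 = 0.233.

d_min ≈ 0.23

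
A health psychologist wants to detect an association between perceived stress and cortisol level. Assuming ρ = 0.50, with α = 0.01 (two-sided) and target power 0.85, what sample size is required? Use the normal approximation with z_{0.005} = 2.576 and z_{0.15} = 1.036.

Fisher's z: C = ½·ln((1+r)/(1−r)) = ½·ln(3.0000) = 0.5493.
n = ((z_{α/2} + z_β)/C)² + 3.
(2.576 + 1.036) / 0.5493 = 3.612 / 0.5493 = 6.576.
n = 6.576² + 3 = 43.24 + 3 = 46.2.
Round up.

n = 47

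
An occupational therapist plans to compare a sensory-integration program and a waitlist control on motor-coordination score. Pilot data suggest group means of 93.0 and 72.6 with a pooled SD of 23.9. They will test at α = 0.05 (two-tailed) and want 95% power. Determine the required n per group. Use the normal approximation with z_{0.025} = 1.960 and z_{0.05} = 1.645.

n = 36 per group

Cohen's d = |M₁ − M₂| / SD_pooled = |93.0 − 72.6| / 23.9 = 20.4 / 23.9 = 0.854.
For two independent groups with equal n: n = 2·((z_{α/2} + z_β) / d)².
z_{α/2} + z_β = 1.960 + 1.645 = 3.605.
n = 2 × (3.605 / 0.854)² = 2 × 4.221² = 2 × 17.82 = 35.6.
Round up to the next whole participant.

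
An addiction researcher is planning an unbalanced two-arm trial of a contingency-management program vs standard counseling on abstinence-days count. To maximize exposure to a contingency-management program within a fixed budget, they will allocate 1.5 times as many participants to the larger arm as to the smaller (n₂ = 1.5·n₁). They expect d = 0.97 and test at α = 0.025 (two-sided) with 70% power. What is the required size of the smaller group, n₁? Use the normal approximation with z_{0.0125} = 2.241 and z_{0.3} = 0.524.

With allocation ratio k = n₂/n₁ = 1.5, Var(x̄₁−x̄₂) = σ²(1/n₁ + 1/(k·n₁)) = σ²·(k+1)/(k·n₁).
So n₁ = (1 + 1/k)·((z_{α/2} + z_β)/d)² = 1.667 × (2.765/0.97)².
n₁ = 1.667 × 8.13 = 13.5.
Round up: n₁ = 14, giving n₂ = 1.5 × 14 = 21.

n₁ = 14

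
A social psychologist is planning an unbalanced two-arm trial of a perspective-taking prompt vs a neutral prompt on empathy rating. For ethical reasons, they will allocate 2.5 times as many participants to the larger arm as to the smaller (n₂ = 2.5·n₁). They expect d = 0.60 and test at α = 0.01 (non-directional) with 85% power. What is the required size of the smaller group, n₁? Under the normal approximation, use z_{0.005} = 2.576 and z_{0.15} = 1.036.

n₁ = 51

With allocation ratio k = n₂/n₁ = 2.5, Var(x̄₁−x̄₂) = σ²(1/n₁ + 1/(k·n₁)) = σ²·(k+1)/(k·n₁).
So n₁ = (1 + 1/k)·((z_{α/2} + z_β)/d)² = 1.400 × (3.612/0.60)².
n₁ = 1.400 × 36.24 = 50.7.
Round up: n₁ = 51, giving n₂ = ⌈2.5 × 51⌉ = ⌈127.5⌉ = 128.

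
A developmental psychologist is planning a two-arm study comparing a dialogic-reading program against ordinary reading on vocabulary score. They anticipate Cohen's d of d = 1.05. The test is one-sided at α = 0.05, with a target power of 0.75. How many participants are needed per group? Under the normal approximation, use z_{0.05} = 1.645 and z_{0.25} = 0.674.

For two independent groups with equal n: n = 2·((z_{α} + z_β) / d)².
z_{α} + z_β = 1.645 + 0.674 = 2.319.
n = 2 × (2.319 / 1.05)² = 2 × 2.209² = 2 × 4.88 = 9.8.
Round up to the next whole participant.

n = 10 per group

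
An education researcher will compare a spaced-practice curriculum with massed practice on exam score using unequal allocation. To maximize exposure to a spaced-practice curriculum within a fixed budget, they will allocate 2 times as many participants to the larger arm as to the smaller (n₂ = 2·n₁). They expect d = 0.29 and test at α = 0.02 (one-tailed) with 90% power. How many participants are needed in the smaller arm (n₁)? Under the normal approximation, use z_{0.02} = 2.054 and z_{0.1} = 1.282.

With allocation ratio k = n₂/n₁ = 2, Var(x̄₁−x̄₂) = σ²(1/n₁ + 1/(k·n₁)) = σ²·(k+1)/(k·n₁).
So n₁ = (1 + 1/k)·((z_{α} + z_β)/d)² = 1.500 × (3.336/0.29)².
n₁ = 1.500 × 132.33 = 198.5.
Round up: n₁ = 199, giving n₂ = 2 × 199 = 398.

n₁ = 199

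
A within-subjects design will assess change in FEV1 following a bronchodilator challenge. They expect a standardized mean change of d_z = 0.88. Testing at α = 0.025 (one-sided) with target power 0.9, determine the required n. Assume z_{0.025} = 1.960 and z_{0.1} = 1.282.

For a paired (one-sample on differences) test: n = ((z_{α} + z_β) / d)².
z_{α} + z_β = 1.960 + 1.282 = 3.242.
n = (3.242 / 0.88)² = 3.684² = 13.57.
Round up.

n = 14 pairs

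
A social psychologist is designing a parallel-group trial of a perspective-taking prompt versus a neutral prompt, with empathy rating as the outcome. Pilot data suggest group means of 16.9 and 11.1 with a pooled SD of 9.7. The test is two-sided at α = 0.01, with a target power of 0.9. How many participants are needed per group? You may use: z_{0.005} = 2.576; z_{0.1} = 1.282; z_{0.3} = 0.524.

Cohen's d = |M₁ − M₂| / SD_pooled = |16.9 − 11.1| / 9.7 = 5.8 / 9.7 = 0.598.
For two independent groups with equal n: n = 2·((z_{α/2} + z_β) / d)².
z_{α/2} + z_β = 2.576 + 1.282 = 3.858.
n = 2 × (3.858 / 0.598)² = 2 × 6.452² = 2 × 41.62 = 83.2.
Round up to the next whole participant.

n = 84 per group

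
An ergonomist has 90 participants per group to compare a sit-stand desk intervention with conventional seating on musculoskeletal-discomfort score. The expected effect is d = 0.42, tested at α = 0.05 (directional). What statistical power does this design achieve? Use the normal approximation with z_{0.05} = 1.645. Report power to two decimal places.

power ≈ 0.88

For two equal groups, power = Φ(d·√(n/2) − z_{α}).
d·√(n/2) = 0.42 × √(90/2) = 0.42 × 6.708 = 2.817.
z_β = 2.817 − 1.645 = 1.172.
Power = Φ(1.172) = 0.879.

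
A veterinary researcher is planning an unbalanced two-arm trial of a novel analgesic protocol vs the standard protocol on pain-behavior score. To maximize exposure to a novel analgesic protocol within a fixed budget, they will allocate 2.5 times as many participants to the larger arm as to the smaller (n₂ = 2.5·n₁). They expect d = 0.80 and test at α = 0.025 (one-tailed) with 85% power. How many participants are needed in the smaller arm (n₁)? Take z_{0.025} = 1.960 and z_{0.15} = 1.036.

With allocation ratio k = n₂/n₁ = 2.5, Var(x̄₁−x̄₂) = σ²(1/n₁ + 1/(k·n₁)) = σ²·(k+1)/(k·n₁).
So n₁ = (1 + 1/k)·((z_{α} + z_β)/d)² = 1.400 × (2.996/0.80)².
n₁ = 1.400 × 14.03 = 19.6.
Round up: n₁ = 20, giving n₂ = 2.5 × 20 = 50.

n₁ = 20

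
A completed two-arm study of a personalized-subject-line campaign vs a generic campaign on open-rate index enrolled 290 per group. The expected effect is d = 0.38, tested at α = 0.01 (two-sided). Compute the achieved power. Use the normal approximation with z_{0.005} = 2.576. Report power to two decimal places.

power ≈ 0.98

For two equal groups, power = Φ(d·√(n/2) − z_{α/2}).
d·√(n/2) = 0.38 × √(290/2) = 0.38 × 12.042 = 4.576.
z_β = 4.576 − 2.576 = 2.000.
Power = Φ(2.000) = 0.977.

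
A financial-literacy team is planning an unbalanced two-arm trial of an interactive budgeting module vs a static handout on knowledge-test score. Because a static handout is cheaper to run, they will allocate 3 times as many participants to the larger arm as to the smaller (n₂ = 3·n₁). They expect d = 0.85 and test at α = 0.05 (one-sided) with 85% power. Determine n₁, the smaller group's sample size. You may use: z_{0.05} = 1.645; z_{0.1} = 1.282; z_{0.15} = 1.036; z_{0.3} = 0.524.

n₁ = 14

With allocation ratio k = n₂/n₁ = 3, Var(x̄₁−x̄₂) = σ²(1/n₁ + 1/(k·n₁)) = σ²·(k+1)/(k·n₁).
So n₁ = (1 + 1/k)·((z_{α} + z_β)/d)² = 1.333 × (2.681/0.85)².
n₁ = 1.333 × 9.95 = 13.3.
Round up: n₁ = 14, giving n₂ = 3 × 14 = 42.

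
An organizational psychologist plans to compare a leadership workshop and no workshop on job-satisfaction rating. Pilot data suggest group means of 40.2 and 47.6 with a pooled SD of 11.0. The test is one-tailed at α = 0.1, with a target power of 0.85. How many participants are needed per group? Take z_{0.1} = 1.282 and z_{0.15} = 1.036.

Cohen's d = |M₁ − M₂| / SD_pooled = |40.2 − 47.6| / 11.0 = 7.4 / 11.0 = 0.673.
For two independent groups with equal n: n = 2·((z_{α} + z_β) / d)².
z_{α} + z_β = 1.282 + 1.036 = 2.318.
n = 2 × (2.318 / 0.673)² = 2 × 3.444² = 2 × 11.86 = 23.7.
Round up to the next whole participant.

n = 24 per group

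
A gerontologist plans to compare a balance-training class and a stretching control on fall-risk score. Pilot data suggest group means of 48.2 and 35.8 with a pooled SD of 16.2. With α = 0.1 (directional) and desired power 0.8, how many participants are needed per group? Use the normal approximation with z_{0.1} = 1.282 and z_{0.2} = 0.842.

Cohen's d = |M₁ − M₂| / SD_pooled = |48.2 − 35.8| / 16.2 = 12.4 / 16.2 = 0.765.
For two independent groups with equal n: n = 2·((z_{α} + z_β) / d)².
z_{α} + z_β = 1.282 + 0.842 = 2.124.
n = 2 × (2.124 / 0.765)² = 2 × 2.776² = 2 × 7.71 = 15.4.
Round up to the next whole participant.

n = 16 per group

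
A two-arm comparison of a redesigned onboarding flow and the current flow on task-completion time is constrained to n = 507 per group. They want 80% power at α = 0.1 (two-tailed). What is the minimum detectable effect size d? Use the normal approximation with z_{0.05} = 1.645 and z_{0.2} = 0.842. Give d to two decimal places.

For two independent groups of n = 507 each: d_min = (z_{α/2} + z_β)·√(2/n).
z-sum = 1.645 + 0.842 = 2.487.
d_min = 2.487 × √(2/507) = 2.487 × 0.0628 = 0.156.

d_min ≈ 0.16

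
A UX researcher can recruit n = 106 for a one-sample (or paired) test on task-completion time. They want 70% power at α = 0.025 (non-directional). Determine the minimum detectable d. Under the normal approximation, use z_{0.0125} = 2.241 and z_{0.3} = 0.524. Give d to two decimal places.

For a single sample (or paired design) of n = 106: d_min = (z_{α/2} + z_β)/√n.
z-sum = 2.241 + 0.524 = 2.765.
d_min = 2.765 / √106 = 2.765 / 10.296 = 0.269.

d_min ≈ 0.27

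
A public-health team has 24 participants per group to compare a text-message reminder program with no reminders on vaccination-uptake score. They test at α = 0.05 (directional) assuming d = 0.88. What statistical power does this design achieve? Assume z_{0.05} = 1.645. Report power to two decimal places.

power ≈ 0.92

For two equal groups, power = Φ(d·√(n/2) − z_{α}).
d·√(n/2) = 0.88 × √(24/2) = 0.88 × 3.464 = 3.048.
z_β = 3.048 − 1.645 = 1.403.
Power = Φ(1.403) = 0.920.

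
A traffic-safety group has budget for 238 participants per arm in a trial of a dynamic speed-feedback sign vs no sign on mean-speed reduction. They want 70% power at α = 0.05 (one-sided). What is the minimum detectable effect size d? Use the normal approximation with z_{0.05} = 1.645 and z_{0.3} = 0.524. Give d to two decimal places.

d_min ≈ 0.20

For two independent groups of n = 238 each: d_min = (z_{α} + z_β)·√(2/n).
z-sum = 1.645 + 0.524 = 2.169.
d_min = 2.169 × √(2/238) = 2.169 × 0.0917 = 0.199.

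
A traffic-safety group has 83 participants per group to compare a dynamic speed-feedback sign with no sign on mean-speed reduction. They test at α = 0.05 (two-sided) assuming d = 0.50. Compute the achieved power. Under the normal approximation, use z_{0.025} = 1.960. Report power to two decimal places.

power ≈ 0.90

For two equal groups, power = Φ(d·√(n/2) − z_{α/2}).
d·√(n/2) = 0.50 × √(83/2) = 0.50 × 6.442 = 3.221.
z_β = 3.221 − 1.960 = 1.261.
Power = Φ(1.261) = 0.896.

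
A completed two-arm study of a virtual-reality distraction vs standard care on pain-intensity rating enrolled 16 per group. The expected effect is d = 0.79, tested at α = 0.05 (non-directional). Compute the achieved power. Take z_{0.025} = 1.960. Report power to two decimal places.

power ≈ 0.61

For two equal groups, power = Φ(d·√(n/2) − z_{α/2}).
d·√(n/2) = 0.79 × √(16/2) = 0.79 × 2.828 = 2.234.
z_β = 2.234 − 1.960 = 0.274.
Power = Φ(0.274) = 0.608.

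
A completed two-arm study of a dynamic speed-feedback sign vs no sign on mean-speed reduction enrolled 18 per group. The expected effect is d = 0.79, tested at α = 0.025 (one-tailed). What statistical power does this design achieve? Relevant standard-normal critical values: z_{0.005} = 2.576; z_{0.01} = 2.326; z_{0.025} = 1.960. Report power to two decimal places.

For two equal groups, power = Φ(d·√(n/2) − z_{α}).
d·√(n/2) = 0.79 × √(18/2) = 0.79 × 3.000 = 2.370.
z_β = 2.370 − 1.960 = 0.410.
Power = Φ(0.410) = 0.659.

power ≈ 0.66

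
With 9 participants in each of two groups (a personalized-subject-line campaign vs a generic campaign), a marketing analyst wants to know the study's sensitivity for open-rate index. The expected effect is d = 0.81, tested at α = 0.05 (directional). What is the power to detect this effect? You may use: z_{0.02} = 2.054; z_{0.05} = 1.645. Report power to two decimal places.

For two equal groups, power = Φ(d·√(n/2) − z_{α}).
d·√(n/2) = 0.81 × √(9/2) = 0.81 × 2.121 = 1.718.
z_β = 1.718 − 1.645 = 0.073.
Power = Φ(0.073) = 0.529.

power ≈ 0.53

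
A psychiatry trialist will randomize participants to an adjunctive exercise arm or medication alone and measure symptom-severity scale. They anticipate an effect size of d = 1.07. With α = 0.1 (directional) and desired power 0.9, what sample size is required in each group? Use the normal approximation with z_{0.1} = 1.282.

n = 12 per group

For two independent groups with equal n: n = 2·((z_{α} + z_β) / d)².
z_{α} + z_β = 1.282 + 1.282 = 2.564.
n = 2 × (2.564 / 1.07)² = 2 × 2.396² = 2 × 5.74 = 11.5.
Round up to the next whole participant.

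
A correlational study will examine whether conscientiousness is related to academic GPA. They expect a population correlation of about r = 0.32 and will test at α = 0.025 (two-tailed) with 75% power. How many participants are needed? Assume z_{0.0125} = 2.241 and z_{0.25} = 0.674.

Fisher's z: C = ½·ln((1+r)/(1−r)) = ½·ln(1.9412) = 0.3316.
n = ((z_{α/2} + z_β)/C)² + 3.
(2.241 + 0.674) / 0.3316 = 2.915 / 0.3316 = 8.791.
n = 8.791² + 3 = 77.28 + 3 = 80.3.
Round up.

n = 81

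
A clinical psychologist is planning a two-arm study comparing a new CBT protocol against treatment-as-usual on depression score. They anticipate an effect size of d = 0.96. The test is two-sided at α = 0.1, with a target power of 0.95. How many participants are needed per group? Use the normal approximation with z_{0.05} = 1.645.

n = 24 per group

For two independent groups with equal n: n = 2·((z_{α/2} + z_β) / d)².
z_{α/2} + z_β = 1.645 + 1.645 = 3.290.
n = 2 × (3.290 / 0.96)² = 2 × 3.427² = 2 × 11.74 = 23.5.
Round up to the next whole participant.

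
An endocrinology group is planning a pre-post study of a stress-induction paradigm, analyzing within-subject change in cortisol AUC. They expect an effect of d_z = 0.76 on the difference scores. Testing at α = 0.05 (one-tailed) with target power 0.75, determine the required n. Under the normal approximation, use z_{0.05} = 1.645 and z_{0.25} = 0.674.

For a paired (one-sample on differences) test: n = ((z_{α} + z_β) / d)².
z_{α} + z_β = 1.645 + 0.674 = 2.319.
n = (2.319 / 0.76)² = 3.051² = 9.31.
Round up.

n = 10 pairs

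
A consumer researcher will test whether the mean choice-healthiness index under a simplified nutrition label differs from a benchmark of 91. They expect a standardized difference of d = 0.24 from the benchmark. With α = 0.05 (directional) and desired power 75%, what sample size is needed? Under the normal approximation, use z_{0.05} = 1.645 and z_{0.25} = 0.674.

For a one-sample test: n = ((z_{α} + z_β) / d)².
z_{α} + z_β = 1.645 + 0.674 = 2.319.
n = (2.319 / 0.24)² = 9.662² = 93.36.
Round up.

n = 94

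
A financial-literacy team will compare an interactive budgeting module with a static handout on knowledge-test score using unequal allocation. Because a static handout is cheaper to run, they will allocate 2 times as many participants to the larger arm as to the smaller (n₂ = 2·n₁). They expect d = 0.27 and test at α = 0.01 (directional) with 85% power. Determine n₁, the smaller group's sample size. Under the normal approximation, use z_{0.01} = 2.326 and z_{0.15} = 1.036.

With allocation ratio k = n₂/n₁ = 2, Var(x̄₁−x̄₂) = σ²(1/n₁ + 1/(k·n₁)) = σ²·(k+1)/(k·n₁).
So n₁ = (1 + 1/k)·((z_{α} + z_β)/d)² = 1.500 × (3.362/0.27)².
n₁ = 1.500 × 155.05 = 232.6.
Round up: n₁ = 233, giving n₂ = 2 × 233 = 466.

n₁ = 233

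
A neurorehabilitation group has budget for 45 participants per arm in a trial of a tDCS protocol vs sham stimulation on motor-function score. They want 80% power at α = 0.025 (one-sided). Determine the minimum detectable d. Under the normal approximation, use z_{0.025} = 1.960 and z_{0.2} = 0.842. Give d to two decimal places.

For two independent groups of n = 45 each: d_min = (z_{α} + z_β)·√(2/n).
z-sum = 1.960 + 0.842 = 2.802.
d_min = 2.802 × √(2/45) = 2.802 × 0.2108 = 0.591.

d_min ≈ 0.59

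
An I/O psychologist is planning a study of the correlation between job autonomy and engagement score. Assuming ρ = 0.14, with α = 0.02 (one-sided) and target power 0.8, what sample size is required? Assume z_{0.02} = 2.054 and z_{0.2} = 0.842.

n = 426

Fisher's z: C = ½·ln((1+r)/(1−r)) = ½·ln(1.3256) = 0.1409.
n = ((z_{α} + z_β)/C)² + 3.
(2.054 + 0.842) / 0.1409 = 2.896 / 0.1409 = 20.554.
n = 20.554² + 3 = 422.45 + 3 = 425.4.
Round up.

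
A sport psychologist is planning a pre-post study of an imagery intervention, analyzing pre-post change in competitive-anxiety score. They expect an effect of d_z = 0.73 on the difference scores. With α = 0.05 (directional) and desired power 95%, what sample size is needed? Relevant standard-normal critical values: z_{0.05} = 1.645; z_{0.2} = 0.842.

n = 21 pairs

For a paired (one-sample on differences) test: n = ((z_{α} + z_β) / d)².
z_{α} + z_β = 1.645 + 1.645 = 3.290.
n = (3.290 / 0.73)² = 4.507² = 20.31.
Round up.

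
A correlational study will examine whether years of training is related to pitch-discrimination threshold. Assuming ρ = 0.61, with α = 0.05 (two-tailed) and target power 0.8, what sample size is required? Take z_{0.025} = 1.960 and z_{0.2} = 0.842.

Fisher's z: C = ½·ln((1+r)/(1−r)) = ½·ln(4.1282) = 0.7089.
n = ((z_{α/2} + z_β)/C)² + 3.
(1.960 + 0.842) / 0.7089 = 2.802 / 0.7089 = 3.953.
n = 3.953² + 3 = 15.62 + 3 = 18.6.
Round up.

n = 19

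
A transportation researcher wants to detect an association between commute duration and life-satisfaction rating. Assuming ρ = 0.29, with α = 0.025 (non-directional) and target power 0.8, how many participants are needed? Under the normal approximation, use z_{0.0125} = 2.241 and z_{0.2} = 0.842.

Fisher's z: C = ½·ln((1+r)/(1−r)) = ½·ln(1.8169) = 0.2986.
n = ((z_{α/2} + z_β)/C)² + 3.
(2.241 + 0.842) / 0.2986 = 3.083 / 0.2986 = 10.325.
n = 10.325² + 3 = 106.60 + 3 = 109.6.
Round up.

n = 110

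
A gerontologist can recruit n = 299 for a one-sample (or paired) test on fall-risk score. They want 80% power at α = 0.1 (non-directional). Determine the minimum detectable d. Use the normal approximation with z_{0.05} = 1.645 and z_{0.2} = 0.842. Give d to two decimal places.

For a single sample (or paired design) of n = 299: d_min = (z_{α/2} + z_β)/√n.
z-sum = 1.645 + 0.842 = 2.487.
d_min = 2.487 / √299 = 2.487 / 17.292 = 0.144.

d_min ≈ 0.14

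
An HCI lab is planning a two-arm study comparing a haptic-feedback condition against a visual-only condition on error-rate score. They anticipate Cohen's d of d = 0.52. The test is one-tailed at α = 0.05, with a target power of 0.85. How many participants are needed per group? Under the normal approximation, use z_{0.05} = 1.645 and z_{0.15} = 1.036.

For two independent groups with equal n: n = 2·((z_{α} + z_β) / d)².
z_{α} + z_β = 1.645 + 1.036 = 2.681.
n = 2 × (2.681 / 0.52)² = 2 × 5.156² = 2 × 26.58 = 53.2.
Round up to the next whole participant.

n = 54 per group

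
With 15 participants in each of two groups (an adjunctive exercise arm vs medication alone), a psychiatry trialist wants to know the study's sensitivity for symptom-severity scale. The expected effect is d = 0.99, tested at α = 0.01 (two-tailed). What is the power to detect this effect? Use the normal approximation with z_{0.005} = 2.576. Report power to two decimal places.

power ≈ 0.55

For two equal groups, power = Φ(d·√(n/2) − z_{α/2}).
d·√(n/2) = 0.99 × √(15/2) = 0.99 × 2.739 = 2.711.
z_β = 2.711 − 2.576 = 0.135.
Power = Φ(0.135) = 0.554.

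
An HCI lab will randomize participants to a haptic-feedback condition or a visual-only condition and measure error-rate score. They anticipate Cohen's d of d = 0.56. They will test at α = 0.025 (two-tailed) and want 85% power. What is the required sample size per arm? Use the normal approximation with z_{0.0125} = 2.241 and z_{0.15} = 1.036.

n = 69 per group

For two independent groups with equal n: n = 2·((z_{α/2} + z_β) / d)².
z_{α/2} + z_β = 2.241 + 1.036 = 3.277.
n = 2 × (3.277 / 0.56)² = 2 × 5.852² = 2 × 34.24 = 68.5.
Round up to the next whole participant.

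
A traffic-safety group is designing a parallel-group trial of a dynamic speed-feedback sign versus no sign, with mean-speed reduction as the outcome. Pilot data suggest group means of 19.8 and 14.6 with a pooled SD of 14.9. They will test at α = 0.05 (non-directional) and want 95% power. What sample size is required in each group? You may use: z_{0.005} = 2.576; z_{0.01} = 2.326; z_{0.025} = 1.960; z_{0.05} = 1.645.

Cohen's d = |M₁ − M₂| / SD_pooled = |19.8 − 14.6| / 14.9 = 5.2 / 14.9 = 0.349.
For two independent groups with equal n: n = 2·((z_{α/2} + z_β) / d)².
z_{α/2} + z_β = 1.960 + 1.645 = 3.605.
n = 2 × (3.605 / 0.349)² = 2 × 10.330² = 2 × 106.70 = 213.4.
Round up to the next whole participant.

n = 214 per group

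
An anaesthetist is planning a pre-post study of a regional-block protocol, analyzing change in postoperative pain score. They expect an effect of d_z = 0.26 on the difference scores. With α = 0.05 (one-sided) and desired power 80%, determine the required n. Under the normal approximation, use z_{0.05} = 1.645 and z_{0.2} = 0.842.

n = 92 pairs

For a paired (one-sample on differences) test: n = ((z_{α} + z_β) / d)².
z_{α} + z_β = 1.645 + 0.842 = 2.487.
n = (2.487 / 0.26)² = 9.565² = 91.50.
Round up.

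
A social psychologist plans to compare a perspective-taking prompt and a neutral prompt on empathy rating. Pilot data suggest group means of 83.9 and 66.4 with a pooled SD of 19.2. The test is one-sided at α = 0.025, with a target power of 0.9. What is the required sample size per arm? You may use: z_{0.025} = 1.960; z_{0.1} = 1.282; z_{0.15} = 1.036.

Cohen's d = |M₁ − M₂| / SD_pooled = |83.9 − 66.4| / 19.2 = 17.5 / 19.2 = 0.911.
For two independent groups with equal n: n = 2·((z_{α} + z_β) / d)².
z_{α} + z_β = 1.960 + 1.282 = 3.242.
n = 2 × (3.242 / 0.911)² = 2 × 3.559² = 2 × 12.66 = 25.3.
Round up to the next whole participant.

n = 26 per group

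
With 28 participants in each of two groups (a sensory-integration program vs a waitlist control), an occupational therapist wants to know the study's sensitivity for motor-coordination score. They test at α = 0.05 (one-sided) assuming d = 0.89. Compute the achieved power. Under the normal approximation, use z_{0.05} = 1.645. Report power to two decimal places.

For two equal groups, power = Φ(d·√(n/2) − z_{α}).
d·√(n/2) = 0.89 × √(28/2) = 0.89 × 3.742 = 3.330.
z_β = 3.330 − 1.645 = 1.685.
Power = Φ(1.685) = 0.954.

power ≈ 0.95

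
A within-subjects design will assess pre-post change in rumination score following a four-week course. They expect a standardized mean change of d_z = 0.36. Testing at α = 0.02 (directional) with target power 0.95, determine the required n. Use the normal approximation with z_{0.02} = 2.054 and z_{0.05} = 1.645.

For a paired (one-sample on differences) test: n = ((z_{α} + z_β) / d)².
z_{α} + z_β = 2.054 + 1.645 = 3.699.
n = (3.699 / 0.36)² = 10.275² = 105.58.
Round up.

n = 106 pairs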